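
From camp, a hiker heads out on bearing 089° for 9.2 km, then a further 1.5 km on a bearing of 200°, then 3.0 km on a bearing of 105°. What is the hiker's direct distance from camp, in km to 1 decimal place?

11.8 km

Leg 1 (089°, 9.2 km): east 9.2 sin 89° = 9.20, north 9.2 cos 89° = 0.16
Leg 2 (200°, 1.5 km): east 1.5 sin 200° = -0.51, north 1.5 cos 200° = -1.41
Leg 3 (105°, 3.0 km): east 3.0 sin 105° = 2.90, north 3.0 cos 105° = -0.78
Net: 11.58 east, -2.03 north. Distance = √((11.58)² + (-2.03)²) = 11.759 km.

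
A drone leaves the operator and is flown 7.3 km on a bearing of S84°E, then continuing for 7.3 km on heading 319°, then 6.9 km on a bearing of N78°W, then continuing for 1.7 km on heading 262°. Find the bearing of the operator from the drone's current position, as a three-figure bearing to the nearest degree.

135°

Leg 1 (S84°E, 7.3 km): east 7.3 sin 96° = 7.26, north 7.3 cos 96° = -0.76
Leg 2 (319°, 7.3 km): east 7.3 sin 319° = -4.79, north 7.3 cos 319° = 5.51
Leg 3 (N78°W, 6.9 km): east 6.9 sin 282° = -6.75, north 6.9 cos 282° = 1.43
Leg 4 (262°, 1.7 km): east 1.7 sin 262° = -1.68, north 1.7 cos 262° = -0.24
Net displacement: -5.96 east, 5.94 north. Direction back to start is (5.96, -5.94): bearing = atan2(5.96, -5.94) mod 360° = 134.92° ≈ 135°.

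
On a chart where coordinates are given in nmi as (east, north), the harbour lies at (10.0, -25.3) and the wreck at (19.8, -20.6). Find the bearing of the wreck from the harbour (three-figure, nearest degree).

Δeast = 19.8 − 10.0 = 9.80; Δnorth = -20.6 − -25.3 = 4.70.
Bearing = atan2(Δeast, Δnorth) mod 360° = 64.38° ≈ 064°.

064°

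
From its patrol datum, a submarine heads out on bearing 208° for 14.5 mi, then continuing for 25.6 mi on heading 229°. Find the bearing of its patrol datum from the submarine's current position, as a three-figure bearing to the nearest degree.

041°

Leg 1 (208°, 14.5 mi): east 14.5 sin 208° = -6.81, north 14.5 cos 208° = -12.80
Leg 2 (229°, 25.6 mi): east 25.6 sin 229° = -19.32, north 25.6 cos 229° = -16.80
Net displacement: -26.13 east, -29.60 north. Direction back to start is (26.13, 29.60): bearing = atan2(26.13, 29.60) mod 360° = 41.44° ≈ 041°.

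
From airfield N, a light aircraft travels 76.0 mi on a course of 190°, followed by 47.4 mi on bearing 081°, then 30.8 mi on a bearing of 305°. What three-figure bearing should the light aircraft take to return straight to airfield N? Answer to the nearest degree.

350°

Leg 1 (190°, 76.0 mi): east 76.0 sin 190° = -13.20, north 76.0 cos 190° = -74.85
Leg 2 (081°, 47.4 mi): east 47.4 sin 81° = 46.82, north 47.4 cos 81° = 7.41
Leg 3 (305°, 30.8 mi): east 30.8 sin 305° = -25.23, north 30.8 cos 305° = 17.67
Net displacement: 8.39 east, -49.76 north. Direction back to start is (-8.39, 49.76): bearing = atan2(-8.39, 49.76) mod 360° = 350.43° ≈ 350°.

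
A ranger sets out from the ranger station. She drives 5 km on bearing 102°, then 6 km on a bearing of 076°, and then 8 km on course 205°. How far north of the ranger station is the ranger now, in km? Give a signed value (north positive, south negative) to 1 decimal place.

-6.8 km

Leg 1 (102°, 5 km): east 5 sin 102° = 4.89, north 5 cos 102° = -1.04
Leg 2 (076°, 6 km): east 6 sin 76° = 5.82, north 6 cos 76° = 1.45
Leg 3 (205°, 8 km): east 8 sin 205° = -3.38, north 8 cos 205° = -7.25
Net north component: -6.84 km.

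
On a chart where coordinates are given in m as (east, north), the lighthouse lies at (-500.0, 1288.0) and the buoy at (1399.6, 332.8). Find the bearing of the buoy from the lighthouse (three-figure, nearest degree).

117°

Δeast = 1399.6 − -500.0 = 1899.60; Δnorth = 332.8 − 1288.0 = -955.20.
Bearing = atan2(Δeast, Δnorth) mod 360° = 116.70° ≈ 117°.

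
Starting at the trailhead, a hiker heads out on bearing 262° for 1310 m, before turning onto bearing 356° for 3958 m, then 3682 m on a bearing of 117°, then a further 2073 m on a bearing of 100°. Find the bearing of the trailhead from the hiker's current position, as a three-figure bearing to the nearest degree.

245°

Leg 1 (262°, 1310 m): east 1310 sin 262° = -1297.25, north 1310 cos 262° = -182.32
Leg 2 (356°, 3958 m): east 3958 sin 356° = -276.10, north 3958 cos 356° = 3948.36
Leg 3 (117°, 3682 m): east 3682 sin 117° = 3280.69, north 3682 cos 117° = -1671.59
Leg 4 (100°, 2073 m): east 2073 sin 100° = 2041.51, north 2073 cos 100° = -359.97
Net displacement: 3748.85 east, 1734.48 north. Direction back to start is (-3748.85, -1734.48): bearing = atan2(-3748.85, -1734.48) mod 360° = 245.17° ≈ 245°.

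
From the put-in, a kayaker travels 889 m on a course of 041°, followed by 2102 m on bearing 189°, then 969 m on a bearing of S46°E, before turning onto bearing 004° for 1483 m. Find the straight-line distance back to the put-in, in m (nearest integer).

1213 m

Leg 1 (041°, 889 m): east 889 sin 41° = 583.24, north 889 cos 41° = 670.94
Leg 2 (189°, 2102 m): east 2102 sin 189° = -328.83, north 2102 cos 189° = -2076.12
Leg 3 (S46°E, 969 m): east 969 sin 134° = 697.04, north 969 cos 134° = -673.12
Leg 4 (004°, 1483 m): east 1483 sin 4° = 103.45, north 1483 cos 4° = 1479.39
Net: 1054.90 east, -598.92 north. Distance = √((1054.90)² + (-598.92)²) = 1213.062 m.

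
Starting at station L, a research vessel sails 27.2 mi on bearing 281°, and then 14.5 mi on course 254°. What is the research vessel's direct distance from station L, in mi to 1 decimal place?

Leg 1 (281°, 27.2 mi): east 27.2 sin 281° = -26.70, north 27.2 cos 281° = 5.19
Leg 2 (254°, 14.5 mi): east 14.5 sin 254° = -13.94, north 14.5 cos 254° = -4.00
Net: -40.64 east, 1.19 north. Distance = √((-40.64)² + (1.19)²) = 40.656 mi.

40.7 mi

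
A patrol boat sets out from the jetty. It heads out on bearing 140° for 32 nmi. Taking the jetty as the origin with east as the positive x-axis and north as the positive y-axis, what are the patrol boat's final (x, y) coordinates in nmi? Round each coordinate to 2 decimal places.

Leg 1 (140°, 32 nmi): east 32 sin 140° = 20.57, north 32 cos 140° = -24.51
Summing: 20.57 nmi east, -24.51 nmi north → (20.57, -24.51).

(20.57, -24.51)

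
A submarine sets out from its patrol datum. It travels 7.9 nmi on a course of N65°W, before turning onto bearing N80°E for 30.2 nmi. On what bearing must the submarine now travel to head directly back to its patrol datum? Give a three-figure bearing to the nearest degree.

Leg 1 (N65°W, 7.9 nmi): east 7.9 sin 295° = -7.16, north 7.9 cos 295° = 3.34
Leg 2 (N80°E, 30.2 nmi): east 30.2 sin 80° = 29.74, north 30.2 cos 80° = 5.24
Net displacement: 22.58 east, 8.58 north. Direction back to start is (-22.58, -8.58): bearing = atan2(-22.58, -8.58) mod 360° = 249.19° ≈ 249°.

249°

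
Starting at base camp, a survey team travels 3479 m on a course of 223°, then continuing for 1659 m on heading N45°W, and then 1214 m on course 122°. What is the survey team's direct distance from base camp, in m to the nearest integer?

Leg 1 (223°, 3479 m): east 3479 sin 223° = -2372.67, north 3479 cos 223° = -2544.38
Leg 2 (N45°W, 1659 m): east 1659 sin 315° = -1173.09, north 1659 cos 315° = 1173.09
Leg 3 (122°, 1214 m): east 1214 sin 122° = 1029.53, north 1214 cos 122° = -643.32
Net: -2516.23 east, -2014.61 north. Distance = √((-2516.23)² + (-2014.61)²) = 3223.365 m.

3223 m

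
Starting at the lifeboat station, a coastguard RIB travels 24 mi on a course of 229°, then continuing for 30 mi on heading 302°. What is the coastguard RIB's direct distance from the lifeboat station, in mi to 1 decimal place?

Leg 1 (229°, 24 mi): east 24 sin 229° = -18.11, north 24 cos 229° = -15.75
Leg 2 (302°, 30 mi): east 30 sin 302° = -25.44, north 30 cos 302° = 15.90
Net: -43.55 east, 0.15 north. Distance = √((-43.55)² + (0.15)²) = 43.555 mi.

43.6 mi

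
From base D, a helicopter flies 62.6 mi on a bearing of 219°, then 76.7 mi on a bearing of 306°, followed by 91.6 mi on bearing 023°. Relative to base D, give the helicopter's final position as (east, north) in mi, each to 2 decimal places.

(-65.66, 80.75)

Leg 1 (219°, 62.6 mi): east 62.6 sin 219° = -39.40, north 62.6 cos 219° = -48.65
Leg 2 (306°, 76.7 mi): east 76.7 sin 306° = -62.05, north 76.7 cos 306° = 45.08
Leg 3 (023°, 91.6 mi): east 91.6 sin 23° = 35.79, north 91.6 cos 23° = 84.32
Summing: -65.66 mi east, 80.75 mi north → (-65.66, 80.75).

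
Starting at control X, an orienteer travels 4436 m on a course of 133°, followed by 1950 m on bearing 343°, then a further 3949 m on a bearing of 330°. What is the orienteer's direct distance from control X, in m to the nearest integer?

2365 m

Leg 1 (133°, 4436 m): east 4436 sin 133° = 3244.29, north 4436 cos 133° = -3025.34
Leg 2 (343°, 1950 m): east 1950 sin 343° = -570.12, north 1950 cos 343° = 1864.79
Leg 3 (330°, 3949 m): east 3949 sin 330° = -1974.50, north 3949 cos 330° = 3419.93
Net: 699.66 east, 2259.38 north. Distance = √((699.66)² + (2259.38)²) = 2365.236 m.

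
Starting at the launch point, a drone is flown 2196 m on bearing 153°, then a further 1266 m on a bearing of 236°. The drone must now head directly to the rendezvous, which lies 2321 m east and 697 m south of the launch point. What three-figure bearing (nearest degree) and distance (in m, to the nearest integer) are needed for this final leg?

050°, 3083 m

Leg 1 (153°, 2196 m): east 2196 sin 153° = 996.96, north 2196 cos 153° = -1956.65
Leg 2 (236°, 1266 m): east 1266 sin 236° = -1049.56, north 1266 cos 236° = -707.94
Current position: (-52.60, -2664.59). Target: (2321, -697). Remaining: Δeast = 2373.60, Δnorth = 1967.59.
Bearing = atan2(2373.60, 1967.59) mod 360° = 50.34°; distance = √((2373.60)² + (1967.59)²) = 3083.079 m.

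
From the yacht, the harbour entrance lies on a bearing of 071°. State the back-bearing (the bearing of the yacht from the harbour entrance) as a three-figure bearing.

Back-bearing = 071° + 180° = 251°.

251°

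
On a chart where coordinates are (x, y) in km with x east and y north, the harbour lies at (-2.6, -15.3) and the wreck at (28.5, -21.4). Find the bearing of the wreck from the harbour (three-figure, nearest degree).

Δeast = 28.5 − -2.6 = 31.10; Δnorth = -21.4 − -15.3 = -6.10.
Bearing = atan2(Δeast, Δnorth) mod 360° = 101.10° ≈ 101°.

101°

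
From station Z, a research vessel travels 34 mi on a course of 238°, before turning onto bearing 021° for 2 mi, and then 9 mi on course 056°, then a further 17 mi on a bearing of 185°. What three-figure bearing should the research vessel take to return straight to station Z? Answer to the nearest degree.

038°

Leg 1 (238°, 34 mi): east 34 sin 238° = -28.83, north 34 cos 238° = -18.02
Leg 2 (021°, 2 mi): east 2 sin 21° = 0.72, north 2 cos 21° = 1.87
Leg 3 (056°, 9 mi): east 9 sin 56° = 7.46, north 9 cos 56° = 5.03
Leg 4 (185°, 17 mi): east 17 sin 185° = -1.48, north 17 cos 185° = -16.94
Net displacement: -22.14 east, -28.05 north. Direction back to start is (22.14, 28.05): bearing = atan2(22.14, 28.05) mod 360° = 38.28° ≈ 038°.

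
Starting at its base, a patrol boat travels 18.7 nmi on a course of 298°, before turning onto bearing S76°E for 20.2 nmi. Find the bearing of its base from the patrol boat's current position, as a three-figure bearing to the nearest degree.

218°

Leg 1 (298°, 18.7 nmi): east 18.7 sin 298° = -16.51, north 18.7 cos 298° = 8.78
Leg 2 (S76°E, 20.2 nmi): east 20.2 sin 104° = 19.60, north 20.2 cos 104° = -4.89
Net displacement: 3.09 east, 3.89 north. Direction back to start is (-3.09, -3.89): bearing = atan2(-3.09, -3.89) mod 360° = 218.43° ≈ 218°.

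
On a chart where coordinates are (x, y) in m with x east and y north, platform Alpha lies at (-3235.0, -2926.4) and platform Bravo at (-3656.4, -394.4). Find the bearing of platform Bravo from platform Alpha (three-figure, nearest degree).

351°

Δeast = -3656.4 − -3235.0 = -421.40; Δnorth = -394.4 − -2926.4 = 2532.00.
Bearing = atan2(Δeast, Δnorth) mod 360° = 350.55° ≈ 351°.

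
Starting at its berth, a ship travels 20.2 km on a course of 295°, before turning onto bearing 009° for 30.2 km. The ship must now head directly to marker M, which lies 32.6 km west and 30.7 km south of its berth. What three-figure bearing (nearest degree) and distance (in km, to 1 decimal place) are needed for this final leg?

Leg 1 (295°, 20.2 km): east 20.2 sin 295° = -18.31, north 20.2 cos 295° = 8.54
Leg 2 (009°, 30.2 km): east 30.2 sin 9° = 4.72, north 30.2 cos 9° = 29.83
Current position: (-13.58, 38.37). Target: (-32.6, -30.7). Remaining: Δeast = -19.02, Δnorth = -69.07.
Bearing = atan2(-19.02, -69.07) mod 360° = 195.39°; distance = √((-19.02)² + (-69.07)²) = 71.635 km.

195°, 71.6 km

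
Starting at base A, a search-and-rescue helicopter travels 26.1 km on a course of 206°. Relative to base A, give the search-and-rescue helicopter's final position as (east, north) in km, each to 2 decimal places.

(-11.44, -23.46)

Leg 1 (206°, 26.1 km): east 26.1 sin 206° = -11.44, north 26.1 cos 206° = -23.46
Summing: -11.44 km east, -23.46 km north → (-11.44, -23.46).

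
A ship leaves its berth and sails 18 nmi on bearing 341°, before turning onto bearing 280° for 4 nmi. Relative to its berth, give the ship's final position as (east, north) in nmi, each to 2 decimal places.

(-9.80, 17.71)

Leg 1 (341°, 18 nmi): east 18 sin 341° = -5.86, north 18 cos 341° = 17.02
Leg 2 (280°, 4 nmi): east 4 sin 280° = -3.94, north 4 cos 280° = 0.69
Summing: -9.80 nmi east, 17.71 nmi north → (-9.80, 17.71).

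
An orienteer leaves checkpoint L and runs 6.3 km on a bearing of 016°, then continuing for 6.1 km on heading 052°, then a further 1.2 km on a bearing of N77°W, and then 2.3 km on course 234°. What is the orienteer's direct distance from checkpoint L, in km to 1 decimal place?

Leg 1 (016°, 6.3 km): east 6.3 sin 16° = 1.74, north 6.3 cos 16° = 6.06
Leg 2 (052°, 6.1 km): east 6.1 sin 52° = 4.81, north 6.1 cos 52° = 3.76
Leg 3 (N77°W, 1.2 km): east 1.2 sin 283° = -1.17, north 1.2 cos 283° = 0.27
Leg 4 (234°, 2.3 km): east 2.3 sin 234° = -1.86, north 2.3 cos 234° = -1.35
Net: 3.51 east, 8.73 north. Distance = √((3.51)² + (8.73)²) = 9.410 km.

9.4 km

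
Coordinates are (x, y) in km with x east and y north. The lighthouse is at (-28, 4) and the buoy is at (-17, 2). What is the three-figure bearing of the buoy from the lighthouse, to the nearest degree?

Δeast = -17 − -28 = 11.00; Δnorth = 2 − 4 = -2.00.
Bearing = atan2(Δeast, Δnorth) mod 360° = 100.30° ≈ 100°.

100°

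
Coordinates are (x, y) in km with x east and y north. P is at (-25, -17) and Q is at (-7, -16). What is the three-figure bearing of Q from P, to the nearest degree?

Δeast = -7 − -25 = 18.00; Δnorth = -16 − -17 = 1.00.
Bearing = atan2(Δeast, Δnorth) mod 360° = 86.82° ≈ 087°.

087°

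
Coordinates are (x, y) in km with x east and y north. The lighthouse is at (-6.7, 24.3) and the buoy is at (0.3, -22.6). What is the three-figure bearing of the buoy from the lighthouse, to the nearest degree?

Δeast = 0.3 − -6.7 = 7.00; Δnorth = -22.6 − 24.3 = -46.90.
Bearing = atan2(Δeast, Δnorth) mod 360° = 171.51° ≈ 172°.

172°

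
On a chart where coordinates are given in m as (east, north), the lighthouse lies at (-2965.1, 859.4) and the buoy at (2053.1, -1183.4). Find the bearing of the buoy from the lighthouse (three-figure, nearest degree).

112°

Δeast = 2053.1 − -2965.1 = 5018.20; Δnorth = -1183.4 − 859.4 = -2042.80.
Bearing = atan2(Δeast, Δnorth) mod 360° = 112.15° ≈ 112°.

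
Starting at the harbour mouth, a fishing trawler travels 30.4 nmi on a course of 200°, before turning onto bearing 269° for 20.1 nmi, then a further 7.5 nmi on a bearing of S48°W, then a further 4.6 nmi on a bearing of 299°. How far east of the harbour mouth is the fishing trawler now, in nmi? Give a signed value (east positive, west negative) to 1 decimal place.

-40.1 nmi

Leg 1 (200°, 30.4 nmi): east 30.4 sin 200° = -10.40, north 30.4 cos 200° = -28.57
Leg 2 (269°, 20.1 nmi): east 20.1 sin 269° = -20.10, north 20.1 cos 269° = -0.35
Leg 3 (S48°W, 7.5 nmi): east 7.5 sin 228° = -5.57, north 7.5 cos 228° = -5.02
Leg 4 (299°, 4.6 nmi): east 4.6 sin 299° = -4.02, north 4.6 cos 299° = 2.23
Net east component: -40.09 nmi.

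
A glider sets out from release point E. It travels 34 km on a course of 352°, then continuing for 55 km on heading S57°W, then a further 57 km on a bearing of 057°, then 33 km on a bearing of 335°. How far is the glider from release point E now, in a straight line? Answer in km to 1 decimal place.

Leg 1 (352°, 34 km): east 34 sin 352° = -4.73, north 34 cos 352° = 33.67
Leg 2 (S57°W, 55 km): east 55 sin 237° = -46.13, north 55 cos 237° = -29.96
Leg 3 (057°, 57 km): east 57 sin 57° = 47.80, north 57 cos 57° = 31.04
Leg 4 (335°, 33 km): east 33 sin 335° = -13.95, north 33 cos 335° = 29.91
Net: -17.00 east, 64.67 north. Distance = √((-17.00)² + (64.67)²) = 66.864 km.

66.9 km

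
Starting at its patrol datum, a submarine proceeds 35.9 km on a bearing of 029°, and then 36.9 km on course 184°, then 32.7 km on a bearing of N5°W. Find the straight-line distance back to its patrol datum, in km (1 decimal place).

Leg 1 (029°, 35.9 km): east 35.9 sin 29° = 17.40, north 35.9 cos 29° = 31.40
Leg 2 (184°, 36.9 km): east 36.9 sin 184° = -2.57, north 36.9 cos 184° = -36.81
Leg 3 (N5°W, 32.7 km): east 32.7 sin 355° = -2.85, north 32.7 cos 355° = 32.58
Net: 11.98 east, 27.16 north. Distance = √((11.98)² + (27.16)²) = 29.689 km.

29.7 km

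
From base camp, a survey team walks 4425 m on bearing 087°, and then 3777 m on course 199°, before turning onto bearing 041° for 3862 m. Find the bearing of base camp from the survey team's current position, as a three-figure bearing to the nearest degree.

274°

Leg 1 (087°, 4425 m): east 4425 sin 87° = 4418.94, north 4425 cos 87° = 231.59
Leg 2 (199°, 3777 m): east 3777 sin 199° = -1229.67, north 3777 cos 199° = -3571.22
Leg 3 (041°, 3862 m): east 3862 sin 41° = 2533.70, north 3862 cos 41° = 2914.69
Net displacement: 5722.96 east, -424.95 north. Direction back to start is (-5722.96, 424.95): bearing = atan2(-5722.96, 424.95) mod 360° = 274.25° ≈ 274°.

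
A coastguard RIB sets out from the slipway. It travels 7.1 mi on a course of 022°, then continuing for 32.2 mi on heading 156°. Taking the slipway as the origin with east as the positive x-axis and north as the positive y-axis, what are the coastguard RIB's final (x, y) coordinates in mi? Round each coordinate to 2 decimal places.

(15.76, -22.83)

Leg 1 (022°, 7.1 mi): east 7.1 sin 22° = 2.66, north 7.1 cos 22° = 6.58
Leg 2 (156°, 32.2 mi): east 32.2 sin 156° = 13.10, north 32.2 cos 156° = -29.42
Summing: 15.76 mi east, -22.83 mi north → (15.76, -22.83).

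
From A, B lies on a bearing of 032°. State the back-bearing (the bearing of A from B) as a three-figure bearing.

212°

Back-bearing = 032° + 180° = 212°.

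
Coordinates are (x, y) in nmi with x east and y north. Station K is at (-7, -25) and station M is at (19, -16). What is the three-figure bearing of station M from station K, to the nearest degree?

071°

Δeast = 19 − -7 = 26.00; Δnorth = -16 − -25 = 9.00.
Bearing = atan2(Δeast, Δnorth) mod 360° = 70.91° ≈ 071°.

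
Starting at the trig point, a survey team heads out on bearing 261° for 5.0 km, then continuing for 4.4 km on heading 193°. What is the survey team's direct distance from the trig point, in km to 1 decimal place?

7.8 km

Leg 1 (261°, 5.0 km): east 5.0 sin 261° = -4.94, north 5.0 cos 261° = -0.78
Leg 2 (193°, 4.4 km): east 4.4 sin 193° = -0.99, north 4.4 cos 193° = -4.29
Net: -5.93 east, -5.07 north. Distance = √((-5.93)² + (-5.07)²) = 7.800 km.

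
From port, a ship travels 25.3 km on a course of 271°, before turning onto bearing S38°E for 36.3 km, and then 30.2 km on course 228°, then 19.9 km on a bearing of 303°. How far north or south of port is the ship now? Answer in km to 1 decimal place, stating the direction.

37.5 km south

Leg 1 (271°, 25.3 km): east 25.3 sin 271° = -25.30, north 25.3 cos 271° = 0.44
Leg 2 (S38°E, 36.3 km): east 36.3 sin 142° = 22.35, north 36.3 cos 142° = -28.60
Leg 3 (228°, 30.2 km): east 30.2 sin 228° = -22.44, north 30.2 cos 228° = -20.21
Leg 4 (303°, 19.9 km): east 19.9 sin 303° = -16.69, north 19.9 cos 303° = 10.84
Net north component: -37.53 km.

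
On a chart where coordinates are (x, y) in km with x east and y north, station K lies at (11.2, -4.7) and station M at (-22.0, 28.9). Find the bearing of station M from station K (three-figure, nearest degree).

315°

Δeast = -22.0 − 11.2 = -33.20; Δnorth = 28.9 − -4.7 = 33.60.
Bearing = atan2(Δeast, Δnorth) mod 360° = 315.34° ≈ 315°.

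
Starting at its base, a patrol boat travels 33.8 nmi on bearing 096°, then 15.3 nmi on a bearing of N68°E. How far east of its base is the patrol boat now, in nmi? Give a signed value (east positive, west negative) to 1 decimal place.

47.8 nmi

Leg 1 (096°, 33.8 nmi): east 33.8 sin 96° = 33.61, north 33.8 cos 96° = -3.53
Leg 2 (N68°E, 15.3 nmi): east 15.3 sin 68° = 14.19, north 15.3 cos 68° = 5.73
Net east component: 47.80 nmi.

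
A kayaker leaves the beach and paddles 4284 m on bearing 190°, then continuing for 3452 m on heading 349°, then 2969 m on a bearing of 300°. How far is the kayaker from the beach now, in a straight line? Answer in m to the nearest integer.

4027 m

Leg 1 (190°, 4284 m): east 4284 sin 190° = -743.91, north 4284 cos 190° = -4218.92
Leg 2 (349°, 3452 m): east 3452 sin 349° = -658.67, north 3452 cos 349° = 3388.58
Leg 3 (300°, 2969 m): east 2969 sin 300° = -2571.23, north 2969 cos 300° = 1484.50
Net: -3973.81 east, 654.16 north. Distance = √((-3973.81)² + (654.16)²) = 4027.294 m.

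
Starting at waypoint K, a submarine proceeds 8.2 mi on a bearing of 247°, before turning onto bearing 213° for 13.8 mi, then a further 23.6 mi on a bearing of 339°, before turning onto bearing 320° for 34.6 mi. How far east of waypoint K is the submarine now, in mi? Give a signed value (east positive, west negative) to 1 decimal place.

-45.8 mi

Leg 1 (247°, 8.2 mi): east 8.2 sin 247° = -7.55, north 8.2 cos 247° = -3.20
Leg 2 (213°, 13.8 mi): east 13.8 sin 213° = -7.52, north 13.8 cos 213° = -11.57
Leg 3 (339°, 23.6 mi): east 23.6 sin 339° = -8.46, north 23.6 cos 339° = 22.03
Leg 4 (320°, 34.6 mi): east 34.6 sin 320° = -22.24, north 34.6 cos 320° = 26.51
Net east component: -45.76 mi.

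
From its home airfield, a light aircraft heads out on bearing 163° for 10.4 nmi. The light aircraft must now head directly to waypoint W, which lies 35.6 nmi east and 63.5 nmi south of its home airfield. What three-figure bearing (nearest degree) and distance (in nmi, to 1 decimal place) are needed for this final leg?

149°, 62.7 nmi

Leg 1 (163°, 10.4 nmi): east 10.4 sin 163° = 3.04, north 10.4 cos 163° = -9.95
Current position: (3.04, -9.95). Target: (35.6, -63.5). Remaining: Δeast = 32.56, Δnorth = -53.55.
Bearing = atan2(32.56, -53.55) mod 360° = 148.70°; distance = √((32.56)² + (-53.55)²) = 62.675 nmi.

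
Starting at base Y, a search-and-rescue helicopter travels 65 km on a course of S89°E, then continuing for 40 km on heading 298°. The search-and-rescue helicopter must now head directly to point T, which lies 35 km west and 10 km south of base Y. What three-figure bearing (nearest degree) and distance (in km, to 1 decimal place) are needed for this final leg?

247°, 70.3 km

Leg 1 (S89°E, 65 km): east 65 sin 91° = 64.99, north 65 cos 91° = -1.13
Leg 2 (298°, 40 km): east 40 sin 298° = -35.32, north 40 cos 298° = 18.78
Current position: (29.67, 17.64). Target: (-35, -10). Remaining: Δeast = -64.67, Δnorth = -27.64.
Bearing = atan2(-64.67, -27.64) mod 360° = 246.86°; distance = √((-64.67)² + (-27.64)²) = 70.333 km.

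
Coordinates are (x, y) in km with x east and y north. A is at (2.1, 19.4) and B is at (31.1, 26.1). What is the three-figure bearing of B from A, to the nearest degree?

077°

Δeast = 31.1 − 2.1 = 29.00; Δnorth = 26.1 − 19.4 = 6.70.
Bearing = atan2(Δeast, Δnorth) mod 360° = 76.99° ≈ 077°.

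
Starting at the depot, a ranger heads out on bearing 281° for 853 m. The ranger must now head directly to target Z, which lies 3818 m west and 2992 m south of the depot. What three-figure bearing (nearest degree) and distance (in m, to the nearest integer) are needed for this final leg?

Leg 1 (281°, 853 m): east 853 sin 281° = -837.33, north 853 cos 281° = 162.76
Current position: (-837.33, 162.76). Target: (-3818, -2992). Remaining: Δeast = -2980.67, Δnorth = -3154.76.
Bearing = atan2(-2980.67, -3154.76) mod 360° = 223.37°; distance = √((-2980.67)² + (-3154.76)²) = 4340.152 m.

223°, 4340 m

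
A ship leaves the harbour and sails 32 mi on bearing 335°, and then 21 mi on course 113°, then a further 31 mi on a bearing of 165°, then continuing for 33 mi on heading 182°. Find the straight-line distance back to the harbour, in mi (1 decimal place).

44.0 mi

Leg 1 (335°, 32 mi): east 32 sin 335° = -13.52, north 32 cos 335° = 29.00
Leg 2 (113°, 21 mi): east 21 sin 113° = 19.33, north 21 cos 113° = -8.21
Leg 3 (165°, 31 mi): east 31 sin 165° = 8.02, north 31 cos 165° = -29.94
Leg 4 (182°, 33 mi): east 33 sin 182° = -1.15, north 33 cos 182° = -32.98
Net: 12.68 east, -42.13 north. Distance = √((12.68)² + (-42.13)²) = 43.994 mi.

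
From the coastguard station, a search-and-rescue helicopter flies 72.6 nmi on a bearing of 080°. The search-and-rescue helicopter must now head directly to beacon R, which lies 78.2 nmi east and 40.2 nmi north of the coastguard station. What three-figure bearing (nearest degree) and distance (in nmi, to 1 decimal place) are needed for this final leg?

014°, 28.4 nmi

Leg 1 (080°, 72.6 nmi): east 72.6 sin 80° = 71.50, north 72.6 cos 80° = 12.61
Current position: (71.50, 12.61). Target: (78.2, 40.2). Remaining: Δeast = 6.70, Δnorth = 27.59.
Bearing = atan2(6.70, 27.59) mod 360° = 13.65°; distance = √((6.70)² + (27.59)²) = 28.396 nmi.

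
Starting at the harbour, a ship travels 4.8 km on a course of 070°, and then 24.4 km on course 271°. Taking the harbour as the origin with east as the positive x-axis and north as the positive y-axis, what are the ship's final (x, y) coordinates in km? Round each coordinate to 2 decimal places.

(-19.89, 2.07)

Leg 1 (070°, 4.8 km): east 4.8 sin 70° = 4.51, north 4.8 cos 70° = 1.64
Leg 2 (271°, 24.4 km): east 24.4 sin 271° = -24.40, north 24.4 cos 271° = 0.43
Summing: -19.89 km east, 2.07 km north → (-19.89, 2.07).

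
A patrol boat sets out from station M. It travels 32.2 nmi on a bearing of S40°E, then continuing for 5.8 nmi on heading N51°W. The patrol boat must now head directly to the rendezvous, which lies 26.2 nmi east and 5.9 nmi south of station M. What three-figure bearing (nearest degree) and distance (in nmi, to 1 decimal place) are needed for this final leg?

Leg 1 (S40°E, 32.2 nmi): east 32.2 sin 140° = 20.70, north 32.2 cos 140° = -24.67
Leg 2 (N51°W, 5.8 nmi): east 5.8 sin 309° = -4.51, north 5.8 cos 309° = 3.65
Current position: (16.19, -21.02). Target: (26.2, -5.9). Remaining: Δeast = 10.01, Δnorth = 15.12.
Bearing = atan2(10.01, 15.12) mod 360° = 33.51°; distance = √((10.01)² + (15.12)²) = 18.130 nmi.

034°, 18.1 nmi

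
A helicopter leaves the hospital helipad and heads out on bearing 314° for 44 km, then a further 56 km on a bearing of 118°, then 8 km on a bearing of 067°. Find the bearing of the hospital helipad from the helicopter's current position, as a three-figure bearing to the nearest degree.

254°

Leg 1 (314°, 44 km): east 44 sin 314° = -31.65, north 44 cos 314° = 30.56
Leg 2 (118°, 56 km): east 56 sin 118° = 49.45, north 56 cos 118° = -26.29
Leg 3 (067°, 8 km): east 8 sin 67° = 7.36, north 8 cos 67° = 3.13
Net displacement: 25.16 east, 7.40 north. Direction back to start is (-25.16, -7.40): bearing = atan2(-25.16, -7.40) mod 360° = 253.61° ≈ 254°.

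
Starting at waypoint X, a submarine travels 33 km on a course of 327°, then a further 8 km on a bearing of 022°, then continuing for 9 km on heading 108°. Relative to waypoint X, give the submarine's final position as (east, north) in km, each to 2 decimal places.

(-6.42, 32.31)

Leg 1 (327°, 33 km): east 33 sin 327° = -17.97, north 33 cos 327° = 27.68
Leg 2 (022°, 8 km): east 8 sin 22° = 3.00, north 8 cos 22° = 7.42
Leg 3 (108°, 9 km): east 9 sin 108° = 8.56, north 9 cos 108° = -2.78
Summing: -6.42 km east, 32.31 km north → (-6.42, 32.31).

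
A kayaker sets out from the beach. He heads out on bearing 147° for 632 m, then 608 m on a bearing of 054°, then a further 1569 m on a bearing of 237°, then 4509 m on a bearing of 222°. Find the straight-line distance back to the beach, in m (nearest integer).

Leg 1 (147°, 632 m): east 632 sin 147° = 344.21, north 632 cos 147° = -530.04
Leg 2 (054°, 608 m): east 608 sin 54° = 491.88, north 608 cos 54° = 357.37
Leg 3 (237°, 1569 m): east 1569 sin 237° = -1315.87, north 1569 cos 237° = -854.54
Leg 4 (222°, 4509 m): east 4509 sin 222° = -3017.11, north 4509 cos 222° = -3350.84
Net: -3496.89 east, -4378.05 north. Distance = √((-3496.89)² + (-4378.05)²) = 5603.170 m.

5603 m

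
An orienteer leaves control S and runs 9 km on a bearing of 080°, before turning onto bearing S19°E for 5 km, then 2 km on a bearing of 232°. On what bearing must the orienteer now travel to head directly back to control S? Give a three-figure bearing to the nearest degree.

Leg 1 (080°, 9 km): east 9 sin 80° = 8.86, north 9 cos 80° = 1.56
Leg 2 (S19°E, 5 km): east 5 sin 161° = 1.63, north 5 cos 161° = -4.73
Leg 3 (232°, 2 km): east 2 sin 232° = -1.58, north 2 cos 232° = -1.23
Net displacement: 8.92 east, -4.40 north. Direction back to start is (-8.92, 4.40): bearing = atan2(-8.92, 4.40) mod 360° = 296.25° ≈ 296°.

296°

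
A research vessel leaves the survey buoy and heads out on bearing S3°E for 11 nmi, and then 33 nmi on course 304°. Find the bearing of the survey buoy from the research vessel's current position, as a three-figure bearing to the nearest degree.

106°

Leg 1 (S3°E, 11 nmi): east 11 sin 177° = 0.58, north 11 cos 177° = -10.98
Leg 2 (304°, 33 nmi): east 33 sin 304° = -27.36, north 33 cos 304° = 18.45
Net displacement: -26.78 east, 7.47 north. Direction back to start is (26.78, -7.47): bearing = atan2(26.78, -7.47) mod 360° = 105.58° ≈ 106°.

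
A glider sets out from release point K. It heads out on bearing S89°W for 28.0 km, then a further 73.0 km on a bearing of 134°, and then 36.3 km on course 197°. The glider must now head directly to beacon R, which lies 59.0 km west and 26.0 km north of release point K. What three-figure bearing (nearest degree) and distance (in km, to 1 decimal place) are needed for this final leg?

327°, 133.6 km

Leg 1 (S89°W, 28.0 km): east 28.0 sin 269° = -28.00, north 28.0 cos 269° = -0.49
Leg 2 (134°, 73.0 km): east 73.0 sin 134° = 52.51, north 73.0 cos 134° = -50.71
Leg 3 (197°, 36.3 km): east 36.3 sin 197° = -10.61, north 36.3 cos 197° = -34.71
Current position: (13.90, -85.91). Target: (-59.0, 26.0). Remaining: Δeast = -72.90, Δnorth = 111.91.
Bearing = atan2(-72.90, 111.91) mod 360° = 326.92°; distance = √((-72.90)² + (111.91)²) = 133.564 km.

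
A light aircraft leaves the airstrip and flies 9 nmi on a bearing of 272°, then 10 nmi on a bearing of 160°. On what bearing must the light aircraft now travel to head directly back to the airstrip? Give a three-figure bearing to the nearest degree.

032°

Leg 1 (272°, 9 nmi): east 9 sin 272° = -8.99, north 9 cos 272° = 0.31
Leg 2 (160°, 10 nmi): east 10 sin 160° = 3.42, north 10 cos 160° = -9.40
Net displacement: -5.57 east, -9.08 north. Direction back to start is (5.57, 9.08): bearing = atan2(5.57, 9.08) mod 360° = 31.54° ≈ 032°.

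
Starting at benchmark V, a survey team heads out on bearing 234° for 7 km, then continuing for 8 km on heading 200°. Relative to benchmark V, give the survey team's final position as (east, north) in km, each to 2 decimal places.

(-8.40, -11.63)

Leg 1 (234°, 7 km): east 7 sin 234° = -5.66, north 7 cos 234° = -4.11
Leg 2 (200°, 8 km): east 8 sin 200° = -2.74, north 8 cos 200° = -7.52
Summing: -8.40 km east, -11.63 km north → (-8.40, -11.63).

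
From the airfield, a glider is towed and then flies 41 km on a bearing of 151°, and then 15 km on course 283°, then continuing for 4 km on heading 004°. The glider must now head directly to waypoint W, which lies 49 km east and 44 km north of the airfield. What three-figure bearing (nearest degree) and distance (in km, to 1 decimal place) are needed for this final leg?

Leg 1 (151°, 41 km): east 41 sin 151° = 19.88, north 41 cos 151° = -35.86
Leg 2 (283°, 15 km): east 15 sin 283° = -14.62, north 15 cos 283° = 3.37
Leg 3 (004°, 4 km): east 4 sin 4° = 0.28, north 4 cos 4° = 3.99
Current position: (5.54, -28.49). Target: (49, 44). Remaining: Δeast = 43.46, Δnorth = 72.49.
Bearing = atan2(43.46, 72.49) mod 360° = 30.94°; distance = √((43.46)² + (72.49)²) = 84.523 km.

031°, 84.5 km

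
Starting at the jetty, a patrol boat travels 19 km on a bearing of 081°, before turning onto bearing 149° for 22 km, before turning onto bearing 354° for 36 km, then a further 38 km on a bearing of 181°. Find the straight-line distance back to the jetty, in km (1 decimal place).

Leg 1 (081°, 19 km): east 19 sin 81° = 18.77, north 19 cos 81° = 2.97
Leg 2 (149°, 22 km): east 22 sin 149° = 11.33, north 22 cos 149° = -18.86
Leg 3 (354°, 36 km): east 36 sin 354° = -3.76, north 36 cos 354° = 35.80
Leg 4 (181°, 38 km): east 38 sin 181° = -0.66, north 38 cos 181° = -37.99
Net: 25.67 east, -18.08 north. Distance = √((25.67)² + (-18.08)²) = 31.397 km.

31.4 km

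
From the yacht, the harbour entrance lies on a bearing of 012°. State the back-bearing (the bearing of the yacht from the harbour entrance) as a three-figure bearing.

Back-bearing = 012° + 180° = 192°.

192°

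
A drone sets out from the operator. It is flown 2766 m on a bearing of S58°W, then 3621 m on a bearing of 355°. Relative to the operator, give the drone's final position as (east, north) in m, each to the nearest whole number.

(-2661, 2141)

Leg 1 (S58°W, 2766 m): east 2766 sin 238° = -2345.70, north 2766 cos 238° = -1465.76
Leg 2 (355°, 3621 m): east 3621 sin 355° = -315.59, north 3621 cos 355° = 3607.22
Summing: -2661.29 m east, 2141.46 m north → (-2661, 2141).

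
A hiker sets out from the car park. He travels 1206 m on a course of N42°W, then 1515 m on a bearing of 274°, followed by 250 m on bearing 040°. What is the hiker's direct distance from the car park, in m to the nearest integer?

Leg 1 (N42°W, 1206 m): east 1206 sin 318° = -806.97, north 1206 cos 318° = 896.23
Leg 2 (274°, 1515 m): east 1515 sin 274° = -1511.31, north 1515 cos 274° = 105.68
Leg 3 (040°, 250 m): east 250 sin 40° = 160.70, north 250 cos 40° = 191.51
Net: -2157.58 east, 1193.42 north. Distance = √((-2157.58)² + (1193.42)²) = 2465.650 m.

2466 m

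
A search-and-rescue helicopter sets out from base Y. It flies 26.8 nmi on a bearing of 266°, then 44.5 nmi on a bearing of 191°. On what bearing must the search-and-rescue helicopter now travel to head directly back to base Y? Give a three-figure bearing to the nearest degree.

Leg 1 (266°, 26.8 nmi): east 26.8 sin 266° = -26.73, north 26.8 cos 266° = -1.87
Leg 2 (191°, 44.5 nmi): east 44.5 sin 191° = -8.49, north 44.5 cos 191° = -43.68
Net displacement: -35.23 east, -45.55 north. Direction back to start is (35.23, 45.55): bearing = atan2(35.23, 45.55) mod 360° = 37.72° ≈ 038°.

038°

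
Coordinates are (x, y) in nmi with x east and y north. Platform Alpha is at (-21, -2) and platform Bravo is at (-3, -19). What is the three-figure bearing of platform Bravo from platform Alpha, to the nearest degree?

Δeast = -3 − -21 = 18.00; Δnorth = -19 − -2 = -17.00.
Bearing = atan2(Δeast, Δnorth) mod 360° = 133.36° ≈ 133°.

133°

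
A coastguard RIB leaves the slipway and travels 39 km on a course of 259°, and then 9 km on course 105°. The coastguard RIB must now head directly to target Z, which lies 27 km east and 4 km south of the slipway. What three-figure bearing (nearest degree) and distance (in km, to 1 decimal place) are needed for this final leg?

084°, 56.9 km

Leg 1 (259°, 39 km): east 39 sin 259° = -38.28, north 39 cos 259° = -7.44
Leg 2 (105°, 9 km): east 9 sin 105° = 8.69, north 9 cos 105° = -2.33
Current position: (-29.59, -9.77). Target: (27, -4). Remaining: Δeast = 56.59, Δnorth = 5.77.
Bearing = atan2(56.59, 5.77) mod 360° = 84.18°; distance = √((56.59)² + (5.77)²) = 56.884 km.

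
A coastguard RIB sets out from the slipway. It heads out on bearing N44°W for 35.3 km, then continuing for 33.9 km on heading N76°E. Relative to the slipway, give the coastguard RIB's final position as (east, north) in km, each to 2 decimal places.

Leg 1 (N44°W, 35.3 km): east 35.3 sin 316° = -24.52, north 35.3 cos 316° = 25.39
Leg 2 (N76°E, 33.9 km): east 33.9 sin 76° = 32.89, north 33.9 cos 76° = 8.20
Summing: 8.37 km east, 33.59 km north → (8.37, 33.59).

(8.37, 33.59)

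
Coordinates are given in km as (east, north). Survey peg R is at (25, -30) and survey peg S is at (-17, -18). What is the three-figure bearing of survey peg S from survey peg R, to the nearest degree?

286°

Δeast = -17 − 25 = -42.00; Δnorth = -18 − -30 = 12.00.
Bearing = atan2(Δeast, Δnorth) mod 360° = 285.95° ≈ 286°.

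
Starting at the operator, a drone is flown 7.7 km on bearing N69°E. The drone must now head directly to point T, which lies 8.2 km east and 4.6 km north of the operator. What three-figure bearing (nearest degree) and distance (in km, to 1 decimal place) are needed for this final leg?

Leg 1 (N69°E, 7.7 km): east 7.7 sin 69° = 7.19, north 7.7 cos 69° = 2.76
Current position: (7.19, 2.76). Target: (8.2, 4.6). Remaining: Δeast = 1.01, Δnorth = 1.84.
Bearing = atan2(1.01, 1.84) mod 360° = 28.79°; distance = √((1.01)² + (1.84)²) = 2.100 km.

029°, 2.1 km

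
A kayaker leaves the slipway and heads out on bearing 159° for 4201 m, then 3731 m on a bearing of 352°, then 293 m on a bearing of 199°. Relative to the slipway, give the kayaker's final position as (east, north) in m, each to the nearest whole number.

Leg 1 (159°, 4201 m): east 4201 sin 159° = 1505.50, north 4201 cos 159° = -3921.97
Leg 2 (352°, 3731 m): east 3731 sin 352° = -519.25, north 3731 cos 352° = 3694.69
Leg 3 (199°, 293 m): east 293 sin 199° = -95.39, north 293 cos 199° = -277.04
Summing: 890.86 m east, -504.32 m north → (891, -504).

(891, -504)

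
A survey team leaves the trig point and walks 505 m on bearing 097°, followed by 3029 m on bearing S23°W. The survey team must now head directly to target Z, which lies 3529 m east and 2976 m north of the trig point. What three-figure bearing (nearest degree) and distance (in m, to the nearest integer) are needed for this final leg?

Leg 1 (097°, 505 m): east 505 sin 97° = 501.24, north 505 cos 97° = -61.54
Leg 2 (S23°W, 3029 m): east 3029 sin 203° = -1183.52, north 3029 cos 203° = -2788.21
Current position: (-682.29, -2849.75). Target: (3529, 2976). Remaining: Δeast = 4211.29, Δnorth = 5825.75.
Bearing = atan2(4211.29, 5825.75) mod 360° = 35.86°; distance = √((4211.29)² + (5825.75)²) = 7188.488 m.

036°, 7188 m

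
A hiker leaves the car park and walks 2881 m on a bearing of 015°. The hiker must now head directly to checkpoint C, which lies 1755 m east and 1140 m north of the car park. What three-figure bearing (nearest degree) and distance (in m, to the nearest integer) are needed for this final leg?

148°, 1928 m

Leg 1 (015°, 2881 m): east 2881 sin 15° = 745.66, north 2881 cos 15° = 2782.83
Current position: (745.66, 2782.83). Target: (1755, 1140). Remaining: Δeast = 1009.34, Δnorth = -1642.83.
Bearing = atan2(1009.34, -1642.83) mod 360° = 148.43°; distance = √((1009.34)² + (-1642.83)²) = 1928.126 m.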